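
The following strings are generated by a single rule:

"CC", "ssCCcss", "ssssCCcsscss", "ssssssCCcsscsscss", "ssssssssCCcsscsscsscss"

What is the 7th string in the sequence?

ssssssssssssCCcsscsscsscsscsscss

s(k+1) = ss·s(k)·css, so each term gains ss as a prefix and css as a suffix.
From ssssssssCCcsscsscsscss, 2 further steps: ssssssssCCcsscsscsscss → ssssssssssCCcsscsscsscsscss → (answer).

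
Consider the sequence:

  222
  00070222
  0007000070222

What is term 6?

0007000070000700007000070222

Every step adds 00070 at the front: s(k+1) = 00070·s(k).
From 0007000070222, 3 further steps: 0007000070222 → 000700007000070222 → 00070000700007000070222 → (answer).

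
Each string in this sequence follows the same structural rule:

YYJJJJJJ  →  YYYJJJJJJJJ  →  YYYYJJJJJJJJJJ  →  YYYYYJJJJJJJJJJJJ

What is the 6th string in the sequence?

Each string has the form Y^{n-1} J^{2n}, where the shown terms are n = 3, 4, 5, 6.
For term 6, n = 8, so the run lengths are 7, 16.

YYYYYYYJJJJJJJJJJJJJJJJ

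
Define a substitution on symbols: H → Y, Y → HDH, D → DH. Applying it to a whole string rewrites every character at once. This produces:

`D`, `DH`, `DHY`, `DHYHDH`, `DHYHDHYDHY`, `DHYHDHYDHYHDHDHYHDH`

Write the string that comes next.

Rewriting the 19 symbols of DHYHDHYDHYHDHDHYHDH one by one yields DH Y HDH Y DH Y HDH DH Y HDH Y DH Y DH Y HDH Y DH Y; concatenated:

DHYHDHYDHYHDHDHYHDHYDHYDHYHDHYDHY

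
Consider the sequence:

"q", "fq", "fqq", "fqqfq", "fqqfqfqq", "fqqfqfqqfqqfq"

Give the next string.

fqqfqfqqfqqfqfqqfqfqq

From term 3 onward, concatenate the last term with the second-to-last: fq·q = fqq, fqq·fq = fqqfq, …
The next term joins fqqfqfqqfqqfq and fqqfqfqq.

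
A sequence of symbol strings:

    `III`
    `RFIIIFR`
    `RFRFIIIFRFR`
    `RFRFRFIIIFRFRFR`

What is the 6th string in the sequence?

RFRFRFRFRFIIIFRFRFRFRFR

s(k+1) = RF·s(k)·FR, so each term gains RF as a prefix and FR as a suffix.
From RFRFRFIIIFRFRFR, 2 further steps: RFRFRFIIIFRFRFR → RFRFRFRFIIIFRFRFRFR → (answer).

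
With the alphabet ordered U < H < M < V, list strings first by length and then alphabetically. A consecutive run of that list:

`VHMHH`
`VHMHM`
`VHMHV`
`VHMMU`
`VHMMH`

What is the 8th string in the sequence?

VHMVU

Advancing 3 positions from VHMMH through VHMMH → VHMMM → VHMMV reaches term 8.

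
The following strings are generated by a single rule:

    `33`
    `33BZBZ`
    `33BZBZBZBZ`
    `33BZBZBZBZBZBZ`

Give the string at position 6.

Every step adds BZBZ to the end: s(k+1) = s(k)·BZBZ.
From 33BZBZBZBZBZBZ, 2 further steps: 33BZBZBZBZBZBZ → 33BZBZBZBZBZBZBZBZ → (answer).

33BZBZBZBZBZBZBZBZBZBZ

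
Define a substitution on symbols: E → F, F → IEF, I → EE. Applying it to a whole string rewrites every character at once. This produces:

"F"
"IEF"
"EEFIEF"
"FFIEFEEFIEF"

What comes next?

Apply φ to FFIEFEEFIEF symbol by symbol: F→IEF, F→IEF, I→EE, E→F, F→IEF, E→F, E→F, F→IEF, I→EE, E→F, F→IEF; joined: IEF IEF EE F IEF F F IEF EE F IEF.

IEFIEFEEFIEFFFIEFEEFIEF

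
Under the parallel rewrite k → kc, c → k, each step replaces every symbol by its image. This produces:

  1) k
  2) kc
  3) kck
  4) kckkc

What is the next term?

kckkckck

Expanding kckkc: k→kc, c→k, k→kc, k→kc, c→k. Concatenated: kc k kc kc k.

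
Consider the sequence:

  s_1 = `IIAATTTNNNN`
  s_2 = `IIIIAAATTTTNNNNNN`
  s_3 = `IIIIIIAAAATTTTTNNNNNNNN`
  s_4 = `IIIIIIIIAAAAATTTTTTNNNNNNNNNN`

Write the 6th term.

IIIIIIIIIIIIAAAAAAATTTTTTTTNNNNNNNNNNNNNN

Reading off run lengths: I runs 2, 4, 6, 8; A runs 2, 3, 4, 5; T runs 3, 4, 5, 6; N runs 4, 6, 8, 10 — each is linear in n (n = 1, 2, …).
At n = 6 the blocks have lengths 12, 7, 8, 14.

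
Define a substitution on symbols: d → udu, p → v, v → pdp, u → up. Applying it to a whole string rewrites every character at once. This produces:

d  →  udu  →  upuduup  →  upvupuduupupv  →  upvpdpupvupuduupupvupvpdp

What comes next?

Rewriting the 25 symbols of upvpdpupvupuduupupvupvpdp one by one yields up v pdp v udu v up v pdp up v up udu up up v up v pdp up v pdp v udu v; concatenated:

upvpdpvuduvupvpdpupvupuduupupvupvpdpupvpdpvuduv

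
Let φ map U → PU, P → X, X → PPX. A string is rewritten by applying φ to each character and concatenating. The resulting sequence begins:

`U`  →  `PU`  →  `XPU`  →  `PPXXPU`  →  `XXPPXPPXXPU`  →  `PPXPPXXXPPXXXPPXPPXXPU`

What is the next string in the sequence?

Replace each of the 22 characters of PPXPPXXXPPXXXPPXPPXXPU in place — X X PPX X X PPX PPX PPX X X PPX PPX PPX X X PPX X X PPX PPX X PU — and concatenate.

XXPPXXXPPXPPXPPXXXPPXPPXPPXXXPPXXXPPXPPXXPU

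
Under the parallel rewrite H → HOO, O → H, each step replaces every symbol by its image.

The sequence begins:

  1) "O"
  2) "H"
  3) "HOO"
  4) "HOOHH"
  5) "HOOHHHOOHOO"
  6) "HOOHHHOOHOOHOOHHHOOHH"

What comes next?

HOOHHHOOHOOHOOHHHOOHHHOOHHHOOHOOHOOHHHOOHOO

φ(HOOHHHOOHOOHOOHHHOOHH) expands symbol-by-symbol to HOO H H HOO HOO HOO H H HOO H H HOO H H HOO HOO HOO H H HOO HOO; joining the 21 pieces gives the next term.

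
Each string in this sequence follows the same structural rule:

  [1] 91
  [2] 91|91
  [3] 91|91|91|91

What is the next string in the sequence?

91|91|91|91|91|91|91|91

Every step duplicates the string with '|' between the halves.
One more doubling of 91|91|91|91 gives the answer.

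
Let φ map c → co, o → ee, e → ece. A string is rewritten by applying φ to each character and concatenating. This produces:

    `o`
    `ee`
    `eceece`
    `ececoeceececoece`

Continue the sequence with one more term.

Replace each of the 16 characters of ececoeceececoece in place — ece co ece co ee ece co ece ece co ece co ee ece co ece — and concatenate.

ececoececoeeececoeceececoececoeeececoece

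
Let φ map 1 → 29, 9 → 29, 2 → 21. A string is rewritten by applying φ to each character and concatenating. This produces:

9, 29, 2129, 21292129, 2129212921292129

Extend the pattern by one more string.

21292129212921292129212921292129

φ(2129212921292129) expands symbol-by-symbol to 21 29 21 29 21 29 21 29 21 29 21 29 21 29 21 29; joining the 16 pieces gives the next term.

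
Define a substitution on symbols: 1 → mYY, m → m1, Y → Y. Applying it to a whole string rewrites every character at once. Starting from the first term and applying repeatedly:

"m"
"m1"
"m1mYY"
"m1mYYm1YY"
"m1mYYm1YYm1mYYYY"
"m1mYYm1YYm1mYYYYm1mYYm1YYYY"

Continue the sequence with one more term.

m1mYYm1YYm1mYYYYm1mYYm1YYYYm1mYYm1YYm1mYYYYYY

φ(m1mYYm1YYm1mYYYYm1mYYm1YYYY) expands symbol-by-symbol to m1 mYY m1 Y Y m1 mYY Y Y m1 mYY m1 Y Y Y Y m1 mYY m1 Y Y m1 mYY Y Y Y Y; joining the 27 pieces gives the next term.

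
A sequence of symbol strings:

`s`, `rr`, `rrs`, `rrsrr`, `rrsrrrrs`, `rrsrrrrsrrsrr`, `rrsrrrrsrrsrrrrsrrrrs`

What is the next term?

rrsrrrrsrrsrrrrsrrrrsrrsrrrrsrrsrr

From term 3 onward, concatenate the last term with the second-to-last: rr·s = rrs, rrs·rr = rrsrr, …
So term 8 is rrsrrrrsrrsrrrrsrrrrs·rrsrrrrsrrsrr.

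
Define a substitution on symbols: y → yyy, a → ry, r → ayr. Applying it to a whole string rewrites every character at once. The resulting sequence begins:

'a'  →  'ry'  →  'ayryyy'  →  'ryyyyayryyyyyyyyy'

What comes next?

Rewriting the 17 symbols of ryyyyayryyyyyyyyy one by one yields ayr yyy yyy yyy yyy ry yyy ayr yyy yyy yyy yyy yyy yyy yyy yyy yyy; concatenated:

ayryyyyyyyyyyyyryyyyayryyyyyyyyyyyyyyyyyyyyyyyyyyy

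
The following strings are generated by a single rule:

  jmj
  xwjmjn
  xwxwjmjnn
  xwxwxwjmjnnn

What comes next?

xwxwxwxwjmjnnnn

s(k+1) = xw·s(k)·n, so each term gains xw as a prefix and n as a suffix.
One more step from xwxwxwjmjnnn gives the answer.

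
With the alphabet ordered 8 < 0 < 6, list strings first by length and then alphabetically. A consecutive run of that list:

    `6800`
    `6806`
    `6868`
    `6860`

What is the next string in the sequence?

The successor of 6860 increments the rightmost position that isn't already 6 and resets every position after it to 8.

6866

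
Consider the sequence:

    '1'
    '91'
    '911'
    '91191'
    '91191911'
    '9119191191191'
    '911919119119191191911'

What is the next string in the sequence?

9119191191191911919119119191191191

This is a Fibonacci-style word recurrence s(k) = s(k−1)·s(k−2): e.g. 91·1 = 911.
The next term joins 911919119119191191911 and 9119191191191.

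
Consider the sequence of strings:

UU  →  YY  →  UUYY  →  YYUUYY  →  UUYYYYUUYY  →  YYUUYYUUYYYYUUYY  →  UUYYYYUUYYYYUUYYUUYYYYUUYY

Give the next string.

YYUUYYUUYYYYUUYYUUYYYYUUYYYYUUYYUUYYYYUUYY

This is a Fibonacci-style word recurrence s(k) = s(k−2)·s(k−1): e.g. UU·YY = UUYY.
Continuing: YYUUYYUUYYYYUUYY · UUYYYYUUYYYYUUYYUUYYYYUUYY gives term 8.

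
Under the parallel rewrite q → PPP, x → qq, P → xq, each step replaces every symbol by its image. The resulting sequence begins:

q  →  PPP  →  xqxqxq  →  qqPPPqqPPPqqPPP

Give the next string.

Rewriting the 15 symbols of qqPPPqqPPPqqPPP one by one yields PPP PPP xq xq xq PPP PPP xq xq xq PPP PPP xq xq xq; concatenated:

PPPPPPxqxqxqPPPPPPxqxqxqPPPPPPxqxqxq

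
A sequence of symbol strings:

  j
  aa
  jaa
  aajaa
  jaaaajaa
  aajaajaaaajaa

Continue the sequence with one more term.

jaaaajaaaajaajaaaajaa

This is a Fibonacci-style word recurrence s(k) = s(k−2)·s(k−1): e.g. j·aa = jaa.
So term 7 is jaaaajaa·aajaajaaaajaa.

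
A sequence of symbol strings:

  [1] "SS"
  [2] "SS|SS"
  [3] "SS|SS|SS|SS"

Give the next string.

Each string is two copies of the previous one joined by '|'.
So the next term is two copies of SS|SS|SS|SS with '|' between the halves.

SS|SS|SS|SS|SS|SS|SS|SS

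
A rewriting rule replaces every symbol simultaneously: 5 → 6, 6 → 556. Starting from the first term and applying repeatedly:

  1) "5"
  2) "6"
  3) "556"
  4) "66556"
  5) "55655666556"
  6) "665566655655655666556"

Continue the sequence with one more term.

φ(665566655655655666556) expands symbol-by-symbol to 556 556 6 6 556 556 556 6 6 556 6 6 556 6 6 556 556 556 6 6 556; joining the 21 pieces gives the next term.

5565566655655655666556665566655655655666556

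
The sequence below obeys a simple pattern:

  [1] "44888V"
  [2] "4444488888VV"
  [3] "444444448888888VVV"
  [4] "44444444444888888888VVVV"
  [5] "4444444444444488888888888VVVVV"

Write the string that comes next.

444444444444444448888888888888VVVVVV

Term n consists of 3n-1 4's, followed by 2n+1 8's, followed by n V's (n = 1, 2, …).
For the next term, n = 6, so the run lengths are 17, 13, 6.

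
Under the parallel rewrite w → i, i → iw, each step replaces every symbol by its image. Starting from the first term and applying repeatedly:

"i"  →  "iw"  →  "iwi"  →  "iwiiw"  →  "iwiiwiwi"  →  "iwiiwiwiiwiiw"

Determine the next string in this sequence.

iwiiwiwiiwiiwiwiiwiwi

Replace each of the 13 characters of iwiiwiwiiwiiw in place — iw i iw iw i iw i iw iw i iw iw i — and concatenate.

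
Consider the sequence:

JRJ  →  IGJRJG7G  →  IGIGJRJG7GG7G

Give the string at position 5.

IGIGIGIGJRJG7GG7GG7GG7G

s(k+1) = IG·s(k)·G7G, so each term gains IG as a prefix and G7G as a suffix.
From IGIGJRJG7GG7G, 2 further steps: IGIGJRJG7GG7G → IGIGIGJRJG7GG7GG7G → (answer).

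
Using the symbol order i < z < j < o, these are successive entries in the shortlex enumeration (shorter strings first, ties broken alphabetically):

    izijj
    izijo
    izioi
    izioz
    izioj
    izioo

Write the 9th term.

Continuing the enumeration 3 steps past izioo: izioo → izzii → izziz → (answer).

izzij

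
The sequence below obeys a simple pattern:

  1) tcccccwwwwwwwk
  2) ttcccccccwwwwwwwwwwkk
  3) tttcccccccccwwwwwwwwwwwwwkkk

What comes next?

ttttcccccccccccwwwwwwwwwwwwwwwwkkkk

Each string has the form t^{n-1} c^{2n+1} w^{3n+1} k^{n-1}, where the shown terms are n = 2, 3, 4.
At n = 5 the blocks have lengths 4, 11, 16, 4.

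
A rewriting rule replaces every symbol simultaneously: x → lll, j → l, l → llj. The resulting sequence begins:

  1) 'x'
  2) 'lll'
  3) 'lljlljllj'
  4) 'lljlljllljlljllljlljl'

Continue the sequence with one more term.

Rewriting the 21 symbols of lljlljllljlljllljlljl one by one yields llj llj l llj llj l llj llj llj l llj llj l llj llj llj l llj llj l llj; concatenated:

lljlljllljlljllljlljlljllljlljllljlljlljllljlljlllj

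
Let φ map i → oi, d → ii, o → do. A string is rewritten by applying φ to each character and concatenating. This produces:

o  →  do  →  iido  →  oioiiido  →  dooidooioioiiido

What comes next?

iidodooiiidodooidooidooioioiiido

φ(dooidooioioiiido) expands symbol-by-symbol to ii do do oi ii do do oi do oi do oi oi oi ii do; joining the 16 pieces gives the next term.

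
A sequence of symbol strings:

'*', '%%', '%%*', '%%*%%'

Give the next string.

Each term (from the third on) is the previous term followed by the one before it: term 3 = %%·* = %%*.
The next term joins %%*%% and %%*.

%%*%%%%*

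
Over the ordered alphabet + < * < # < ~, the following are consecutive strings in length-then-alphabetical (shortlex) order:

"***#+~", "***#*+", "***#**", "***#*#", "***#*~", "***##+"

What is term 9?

***##~

Advancing 3 positions from ***##+ through ***##+ → ***##* → ***### reaches term 9.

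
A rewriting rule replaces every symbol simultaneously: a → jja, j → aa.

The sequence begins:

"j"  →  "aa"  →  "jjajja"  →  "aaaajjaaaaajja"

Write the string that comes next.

jjajjajjajjaaaaajjajjajjajjajjaaaaajja

φ(aaaajjaaaaajja) expands symbol-by-symbol to jja jja jja jja aa aa jja jja jja jja jja aa aa jja; joining the 14 pieces gives the next term.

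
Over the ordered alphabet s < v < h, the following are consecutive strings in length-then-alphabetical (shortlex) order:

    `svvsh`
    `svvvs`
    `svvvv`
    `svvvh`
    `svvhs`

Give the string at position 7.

svvhh

Stepping forward 2 times from svvhs: svvhs → svvhv, then the target.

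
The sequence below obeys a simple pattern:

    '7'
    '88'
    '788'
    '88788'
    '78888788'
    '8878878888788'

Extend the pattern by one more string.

Each term (from the third on) is the two preceding terms concatenated in order: term 3 = 7·88 = 788.
So term 7 is 78888788·8878878888788.

788887888878878888788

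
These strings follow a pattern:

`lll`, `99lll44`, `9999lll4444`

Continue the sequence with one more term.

999999lll444444

Each term wraps the previous one in 99 on the left and 44 on the right.
One more step from 9999lll4444 gives the answer.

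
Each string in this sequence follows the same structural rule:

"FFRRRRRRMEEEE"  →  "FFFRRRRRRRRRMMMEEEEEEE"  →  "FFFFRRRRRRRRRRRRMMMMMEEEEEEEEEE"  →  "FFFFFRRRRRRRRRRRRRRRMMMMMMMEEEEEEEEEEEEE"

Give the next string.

FFFFFFRRRRRRRRRRRRRRRRRRMMMMMMMMMEEEEEEEEEEEEEEEE

The n-th term is n+1 F's then 3n+3 R's then 2n-1 M's then 3n+1 E's (n = 1, 2, …).
For the next term, n = 5, so the run lengths are 6, 18, 9, 16.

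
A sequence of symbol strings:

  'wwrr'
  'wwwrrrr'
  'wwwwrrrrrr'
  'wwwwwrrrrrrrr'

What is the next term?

wwwwwwrrrrrrrrrr

Reading off run lengths: w runs 2, 3, 4, 5; r runs 2, 4, 6, 8 — each is linear in n (n = 1, 2, …).
At n = 5 the blocks have lengths 6, 10.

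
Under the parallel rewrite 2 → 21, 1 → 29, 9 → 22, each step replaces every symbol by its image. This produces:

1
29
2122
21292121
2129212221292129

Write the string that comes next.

21292122212921212129212221292122

φ(2129212221292129) expands symbol-by-symbol to 21 29 21 22 21 29 21 21 21 29 21 22 21 29 21 22; joining the 16 pieces gives the next term.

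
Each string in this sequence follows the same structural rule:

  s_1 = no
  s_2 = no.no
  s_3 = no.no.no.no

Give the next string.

no.no.no.no.no.no.no.no

s(k+1) = s(k)·.·s(k) — each term doubles the last with '.' between the halves.
So the next term is two copies of no.no.no.no with '.' between the halves.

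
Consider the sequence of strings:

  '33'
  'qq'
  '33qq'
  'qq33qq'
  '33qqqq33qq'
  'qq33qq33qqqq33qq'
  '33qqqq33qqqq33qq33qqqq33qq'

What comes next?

From term 3 onward, concatenate the second-to-last term with the last: 33·qq = 33qq, qq·33qq = qq33qq, …
The next term joins qq33qq33qqqq33qq and 33qqqq33qqqq33qq33qqqq33qq.

qq33qq33qqqq33qq33qqqq33qqqq33qq33qqqq33qq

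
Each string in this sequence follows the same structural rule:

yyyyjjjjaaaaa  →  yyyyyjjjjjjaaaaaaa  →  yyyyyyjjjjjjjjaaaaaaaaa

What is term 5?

yyyyyyyyjjjjjjjjjjjjaaaaaaaaaaaaa

Term n consists of n+2 y's, followed by 2n j's, followed by 2n+1 a's, where the shown terms are n = 2, 3, 4.
For term 5, n = 6, so the run lengths are 8, 12, 13.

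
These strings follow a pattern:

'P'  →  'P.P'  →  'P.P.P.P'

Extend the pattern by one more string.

P.P.P.P.P.P.P.P

Every step duplicates the string with '.' between the halves.
So the next term is two copies of P.P.P.P with '.' between the halves.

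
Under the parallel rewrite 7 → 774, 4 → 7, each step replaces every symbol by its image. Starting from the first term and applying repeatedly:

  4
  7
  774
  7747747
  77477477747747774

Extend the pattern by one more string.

Rewriting the 17 symbols of 77477477747747774 one by one yields 774 774 7 774 774 7 774 774 774 7 774 774 7 774 774 774 7; concatenated:

77477477747747774774774777477477747747747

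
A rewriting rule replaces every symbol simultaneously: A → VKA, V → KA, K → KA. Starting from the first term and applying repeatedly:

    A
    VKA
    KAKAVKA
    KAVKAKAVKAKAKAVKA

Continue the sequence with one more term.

Applying the rule to each of the 17 symbols of KAVKAKAVKAKAKAVKA gives the pieces KA VKA KA KA VKA KA VKA KA KA VKA KA VKA KA VKA KA KA VKA, which concatenate to the answer.

KAVKAKAKAVKAKAVKAKAKAVKAKAVKAKAVKAKAKAVKA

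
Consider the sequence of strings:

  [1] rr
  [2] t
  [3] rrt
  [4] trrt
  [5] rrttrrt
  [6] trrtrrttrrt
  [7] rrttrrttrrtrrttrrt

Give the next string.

trrtrrttrrtrrttrrttrrtrrttrrt

This is a Fibonacci-style word recurrence s(k) = s(k−2)·s(k−1): e.g. rr·t = rrt.
Continuing: trrtrrttrrt · rrttrrttrrtrrttrrt gives term 8.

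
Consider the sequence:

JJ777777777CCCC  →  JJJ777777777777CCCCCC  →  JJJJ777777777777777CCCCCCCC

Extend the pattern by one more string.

Each string has the form J^{n-1} 7^{3n} C^{2n-2}, where the shown terms are n = 3, 4, 5.
At n = 6 the blocks have lengths 5, 18, 10.

JJJJJ777777777777777777CCCCCCCCCC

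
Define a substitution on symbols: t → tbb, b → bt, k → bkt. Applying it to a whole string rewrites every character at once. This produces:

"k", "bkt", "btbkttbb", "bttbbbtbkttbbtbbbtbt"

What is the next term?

Applying the rule to each of the 20 symbols of bttbbbtbkttbbtbbbtbt gives the pieces bt tbb tbb bt bt bt tbb bt bkt tbb tbb bt bt tbb bt bt bt tbb bt tbb, which concatenate to the answer.

bttbbtbbbtbtbttbbbtbkttbbtbbbtbttbbbtbtbttbbbttbb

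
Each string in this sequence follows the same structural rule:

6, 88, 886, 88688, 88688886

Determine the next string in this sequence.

Each term (from the third on) is the previous term followed by the one before it: term 3 = 88·6 = 886.
Continuing: 88688886 · 88688 gives term 6.

8868888688688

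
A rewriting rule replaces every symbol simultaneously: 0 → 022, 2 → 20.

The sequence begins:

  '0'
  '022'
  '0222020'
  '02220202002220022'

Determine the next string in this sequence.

φ(02220202002220022) expands symbol-by-symbol to 022 20 20 20 022 20 022 20 022 022 20 20 20 022 022 20 20; joining the 17 pieces gives the next term.

02220202002220022200220222020200220222020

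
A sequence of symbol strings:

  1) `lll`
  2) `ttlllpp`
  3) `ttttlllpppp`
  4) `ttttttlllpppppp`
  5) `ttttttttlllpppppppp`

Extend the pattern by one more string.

Every step adds tt to the front and pp to the end of the previous string.
Applying this once more to ttttttttlllpppppppp:

ttttttttttlllpppppppppp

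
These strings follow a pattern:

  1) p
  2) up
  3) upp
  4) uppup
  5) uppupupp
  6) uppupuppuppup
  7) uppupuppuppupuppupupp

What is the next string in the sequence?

This is a Fibonacci-style word recurrence s(k) = s(k−1)·s(k−2): e.g. up·p = upp.
The next term joins uppupuppuppupuppupupp and uppupuppuppup.

uppupuppuppupuppupuppuppupuppuppup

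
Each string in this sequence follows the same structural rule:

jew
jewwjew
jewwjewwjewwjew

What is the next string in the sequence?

Every step duplicates the string with 'w' between the halves.
Doubling jewwjewwjewwjew with 'w' between the halves:

jewwjewwjewwjewwjewwjewwjewwjew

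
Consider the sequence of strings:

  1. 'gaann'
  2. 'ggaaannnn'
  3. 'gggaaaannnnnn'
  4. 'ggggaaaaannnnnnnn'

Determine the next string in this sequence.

gggggaaaaaannnnnnnnnn

Term n consists of n g's, followed by n+1 a's, followed by 2n n's (n = 1, 2, …).
Setting n = 5 gives 5, 6, 10 characters in each block.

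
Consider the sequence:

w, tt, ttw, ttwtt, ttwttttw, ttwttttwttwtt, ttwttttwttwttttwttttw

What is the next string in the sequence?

ttwttttwttwttttwttttwttwttttwttwtt

This is a Fibonacci-style word recurrence s(k) = s(k−1)·s(k−2): e.g. tt·w = ttw.
So term 8 is ttwttttwttwttttwttttw·ttwttttwttwtt.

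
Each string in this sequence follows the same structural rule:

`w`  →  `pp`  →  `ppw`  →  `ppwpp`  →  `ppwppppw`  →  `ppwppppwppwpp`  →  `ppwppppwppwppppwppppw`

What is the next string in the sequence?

From term 3 onward, concatenate the last term with the second-to-last: pp·w = ppw, ppw·pp = ppwpp, …
So term 8 is ppwppppwppwppppwppppw·ppwppppwppwpp.

ppwppppwppwppppwppppwppwppppwppwpp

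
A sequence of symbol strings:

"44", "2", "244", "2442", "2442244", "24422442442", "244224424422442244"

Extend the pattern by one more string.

24422442442244224424422442442

This is a Fibonacci-style word recurrence s(k) = s(k−1)·s(k−2): e.g. 2·44 = 244.
The next term joins 244224424422442244 and 24422442442.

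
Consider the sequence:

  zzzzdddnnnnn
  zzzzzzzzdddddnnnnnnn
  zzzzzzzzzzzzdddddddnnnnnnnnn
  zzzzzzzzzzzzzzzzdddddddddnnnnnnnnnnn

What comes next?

zzzzzzzzzzzzzzzzzzzzdddddddddddnnnnnnnnnnnnn

The n-th term is 4n z's then 2n+1 d's then 2n+3 n's (n = 1, 2, …).
Setting n = 5 gives 20, 11, 13 characters in each block.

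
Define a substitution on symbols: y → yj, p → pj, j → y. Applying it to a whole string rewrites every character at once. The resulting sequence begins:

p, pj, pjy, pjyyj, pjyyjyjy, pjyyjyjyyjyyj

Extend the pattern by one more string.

pjyyjyjyyjyyjyjyyjyjy

Replace each of the 13 characters of pjyyjyjyyjyyj in place — pj y yj yj y yj y yj yj y yj yj y — and concatenate.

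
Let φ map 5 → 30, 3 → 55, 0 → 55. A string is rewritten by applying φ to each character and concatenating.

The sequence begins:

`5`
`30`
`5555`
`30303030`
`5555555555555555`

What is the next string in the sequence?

Rewriting the 16 symbols of 5555555555555555 one by one yields 30 30 30 30 30 30 30 30 30 30 30 30 30 30 30 30; concatenated:

30303030303030303030303030303030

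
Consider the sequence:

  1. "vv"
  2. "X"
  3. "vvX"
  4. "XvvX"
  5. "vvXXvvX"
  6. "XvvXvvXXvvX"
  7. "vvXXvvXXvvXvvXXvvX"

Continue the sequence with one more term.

From term 3 onward, concatenate the second-to-last term with the last: vv·X = vvX, X·vvX = XvvX, …
Continuing: XvvXvvXXvvX · vvXXvvXXvvXvvXXvvX gives term 8.

XvvXvvXXvvXvvXXvvXXvvXvvXXvvX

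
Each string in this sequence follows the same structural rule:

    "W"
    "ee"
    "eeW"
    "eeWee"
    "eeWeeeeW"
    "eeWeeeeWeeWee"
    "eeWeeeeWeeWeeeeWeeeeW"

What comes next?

eeWeeeeWeeWeeeeWeeeeWeeWeeeeWeeWee

This is a Fibonacci-style word recurrence s(k) = s(k−1)·s(k−2): e.g. ee·W = eeW.
The next term joins eeWeeeeWeeWeeeeWeeeeW and eeWeeeeWeeWee.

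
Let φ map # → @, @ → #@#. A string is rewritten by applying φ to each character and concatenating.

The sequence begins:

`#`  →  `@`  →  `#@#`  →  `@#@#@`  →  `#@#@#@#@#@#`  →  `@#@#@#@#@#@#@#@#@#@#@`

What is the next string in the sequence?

#@#@#@#@#@#@#@#@#@#@#@#@#@#@#@#@#@#@#@#@#@#

φ(@#@#@#@#@#@#@#@#@#@#@) expands symbol-by-symbol to #@# @ #@# @ #@# @ #@# @ #@# @ #@# @ #@# @ #@# @ #@# @ #@# @ #@#; joining the 21 pieces gives the next term.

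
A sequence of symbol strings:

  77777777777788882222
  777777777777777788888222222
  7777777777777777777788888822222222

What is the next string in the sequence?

Term n consists of 4n 7's, followed by n+1 8's, followed by 2n-2 2's, where the shown terms are n = 3, 4, 5.
Setting n = 6 gives 24, 7, 10 characters in each block.

77777777777777777777777788888882222222222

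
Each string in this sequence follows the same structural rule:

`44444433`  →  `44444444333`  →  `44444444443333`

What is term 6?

44444444444444443333333

Reading off run lengths: 4 runs 6, 8, 10; 3 runs 2, 3, 4 — each is linear in n, where the shown terms are n = 2, 3, 4.
For term 6, n = 7, so the run lengths are 16, 7.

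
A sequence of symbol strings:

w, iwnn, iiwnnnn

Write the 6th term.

Each term wraps the previous one in i on the left and nn on the right.
From iiwnnnn, 3 further steps: iiwnnnn → iiiwnnnnnn → iiiiwnnnnnnnn → (answer).

iiiiiwnnnnnnnnnn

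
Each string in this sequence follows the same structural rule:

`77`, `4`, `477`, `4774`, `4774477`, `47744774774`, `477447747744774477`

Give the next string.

47744774774477447747744774774

From term 3 onward, concatenate the last term with the second-to-last: 4·77 = 477, 477·4 = 4774, …
So term 8 is 477447747744774477·47744774774.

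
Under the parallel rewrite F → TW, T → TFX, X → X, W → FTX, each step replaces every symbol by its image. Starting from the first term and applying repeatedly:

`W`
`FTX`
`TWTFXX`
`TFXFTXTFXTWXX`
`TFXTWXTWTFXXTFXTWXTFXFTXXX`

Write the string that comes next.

TFXTWXTFXFTXXTFXFTXTFXTWXXTFXTWXTFXFTXXTFXTWXTWTFXXXX

Replace each of the 26 characters of TFXTWXTWTFXXTFXTWXTFXFTXXX in place — TFX TW X TFX FTX X TFX FTX TFX TW X X TFX TW X TFX FTX X TFX TW X TW TFX X X X — and concatenate.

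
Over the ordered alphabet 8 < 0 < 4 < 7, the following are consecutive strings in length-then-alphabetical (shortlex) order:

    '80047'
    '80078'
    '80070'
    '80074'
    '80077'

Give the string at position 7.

80480

Stepping forward 2 times from 80077: 80077 → 80488, then the target.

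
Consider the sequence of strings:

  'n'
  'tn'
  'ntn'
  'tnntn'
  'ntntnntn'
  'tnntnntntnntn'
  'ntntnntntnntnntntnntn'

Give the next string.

tnntnntntnntnntntnntntnntnntntnntn

From term 3 onward, concatenate the second-to-last term with the last: n·tn = ntn, tn·ntn = tnntn, …
So term 8 is tnntnntntnntn·ntntnntntnntnntntnntn.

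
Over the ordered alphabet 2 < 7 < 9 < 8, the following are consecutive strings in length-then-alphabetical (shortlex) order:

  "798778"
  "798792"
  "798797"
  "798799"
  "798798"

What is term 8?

798789

Continuing the enumeration 3 steps past 798798: 798798 → 798782 → 798787 → (answer).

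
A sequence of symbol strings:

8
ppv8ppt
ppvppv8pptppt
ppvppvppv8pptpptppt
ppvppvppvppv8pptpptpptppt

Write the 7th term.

ppvppvppvppvppvppv8pptpptpptpptpptppt

Every step adds ppv to the front and ppt to the end of the previous string.
From ppvppvppvppv8pptpptpptppt, 2 further steps: ppvppvppvppv8pptpptpptppt → ppvppvppvppvppv8pptpptpptpptppt → (answer).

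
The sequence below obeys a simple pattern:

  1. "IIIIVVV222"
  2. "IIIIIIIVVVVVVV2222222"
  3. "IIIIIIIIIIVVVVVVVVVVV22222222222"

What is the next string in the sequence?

IIIIIIIIIIIIIVVVVVVVVVVVVVVV222222222222222

The n-th term is 3n+1 I's then 4n-1 V's then 4n-1 2's (n = 1, 2, …).
At n = 4 the blocks have lengths 13, 15, 15.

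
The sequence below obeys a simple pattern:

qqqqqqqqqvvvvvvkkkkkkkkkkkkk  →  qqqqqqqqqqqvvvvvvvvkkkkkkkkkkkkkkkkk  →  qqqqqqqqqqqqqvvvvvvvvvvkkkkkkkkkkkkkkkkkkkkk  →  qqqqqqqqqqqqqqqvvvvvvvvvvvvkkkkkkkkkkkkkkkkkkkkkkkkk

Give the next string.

Term n consists of 2n+3 q's, followed by 2n v's, followed by 4n+1 k's, where the shown terms are n = 3, 4, 5, 6.
At n = 7 the blocks have lengths 17, 14, 29.

qqqqqqqqqqqqqqqqqvvvvvvvvvvvvvvkkkkkkkkkkkkkkkkkkkkkkkkkkkkk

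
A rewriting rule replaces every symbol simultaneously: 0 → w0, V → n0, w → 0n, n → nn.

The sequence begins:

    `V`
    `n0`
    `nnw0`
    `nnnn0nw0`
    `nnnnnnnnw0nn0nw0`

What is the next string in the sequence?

Rewriting the 16 symbols of nnnnnnnnw0nn0nw0 one by one yields nn nn nn nn nn nn nn nn 0n w0 nn nn w0 nn 0n w0; concatenated:

nnnnnnnnnnnnnnnn0nw0nnnnw0nn0nw0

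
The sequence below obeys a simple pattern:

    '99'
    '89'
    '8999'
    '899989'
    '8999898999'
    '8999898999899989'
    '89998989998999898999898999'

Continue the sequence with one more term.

899989899989998989998989998999898999899989

Each term (from the third on) is the previous term followed by the one before it: term 3 = 89·99 = 8999.
The next term joins 89998989998999898999898999 and 8999898999899989.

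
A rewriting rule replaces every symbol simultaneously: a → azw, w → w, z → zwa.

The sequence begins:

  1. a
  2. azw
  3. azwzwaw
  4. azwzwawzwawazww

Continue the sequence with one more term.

Applying the rule to each of the 15 symbols of azwzwawzwawazww gives the pieces azw zwa w zwa w azw w zwa w azw w azw zwa w w, which concatenate to the answer.

azwzwawzwawazwwzwawazwwazwzwaww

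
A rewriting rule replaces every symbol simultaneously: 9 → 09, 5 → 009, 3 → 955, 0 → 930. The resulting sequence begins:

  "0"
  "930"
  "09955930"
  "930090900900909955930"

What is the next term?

Rewriting the 21 symbols of 930090900900909955930 one by one yields 09 955 930 930 09 930 09 930 930 09 930 930 09 930 09 09 009 009 09 955 930; concatenated:

0995593093009930099309300993093009930090900900909955930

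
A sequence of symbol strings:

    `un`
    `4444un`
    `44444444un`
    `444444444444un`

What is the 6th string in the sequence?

Each term is the previous one with 4444 prepended.
From 444444444444un, 2 further steps: 444444444444un → 4444444444444444un → (answer).

44444444444444444444un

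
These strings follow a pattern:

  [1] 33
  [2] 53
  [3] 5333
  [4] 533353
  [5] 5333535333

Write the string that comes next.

This is a Fibonacci-style word recurrence s(k) = s(k−1)·s(k−2): e.g. 53·33 = 5333.
So term 6 is 5333535333·533353.

5333535333533353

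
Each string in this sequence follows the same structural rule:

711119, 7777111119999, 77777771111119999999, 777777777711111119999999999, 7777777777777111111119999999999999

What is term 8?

Term n consists of 3n-2 7's, followed by n+3 1's, followed by 3n-2 9's (n = 1, 2, …).
At n = 8 the blocks have lengths 22, 11, 22.

7777777777777777777777111111111119999999999999999999999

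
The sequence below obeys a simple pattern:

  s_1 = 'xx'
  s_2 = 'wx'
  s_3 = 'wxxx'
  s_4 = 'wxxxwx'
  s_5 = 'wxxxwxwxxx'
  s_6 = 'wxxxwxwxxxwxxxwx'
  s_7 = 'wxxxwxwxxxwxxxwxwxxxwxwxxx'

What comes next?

From term 3 onward, concatenate the last term with the second-to-last: wx·xx = wxxx, wxxx·wx = wxxxwx, …
So term 8 is wxxxwxwxxxwxxxwxwxxxwxwxxx·wxxxwxwxxxwxxxwx.

wxxxwxwxxxwxxxwxwxxxwxwxxxwxxxwxwxxxwxxxwx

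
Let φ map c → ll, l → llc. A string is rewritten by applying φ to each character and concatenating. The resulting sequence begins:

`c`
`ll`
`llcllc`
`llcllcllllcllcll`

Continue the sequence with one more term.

llcllcllllcllcllllcllcllcllcllllcllcllllcllc

φ(llcllcllllcllcll) expands symbol-by-symbol to llc llc ll llc llc ll llc llc llc llc ll llc llc ll llc llc; joining the 16 pieces gives the next term.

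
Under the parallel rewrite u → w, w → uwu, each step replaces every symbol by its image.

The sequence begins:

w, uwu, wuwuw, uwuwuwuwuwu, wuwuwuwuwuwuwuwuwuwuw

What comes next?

uwuwuwuwuwuwuwuwuwuwuwuwuwuwuwuwuwuwuwuwuwu

Applying the rule to each of the 21 symbols of wuwuwuwuwuwuwuwuwuwuw gives the pieces uwu w uwu w uwu w uwu w uwu w uwu w uwu w uwu w uwu w uwu w uwu, which concatenate to the answer.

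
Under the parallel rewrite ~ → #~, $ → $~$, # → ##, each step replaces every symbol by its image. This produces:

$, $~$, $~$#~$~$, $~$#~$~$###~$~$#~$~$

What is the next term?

Rewriting the 20 symbols of $~$#~$~$###~$~$#~$~$ one by one yields $~$ #~ $~$ ## #~ $~$ #~ $~$ ## ## ## #~ $~$ #~ $~$ ## #~ $~$ #~ $~$; concatenated:

$~$#~$~$###~$~$#~$~$#######~$~$#~$~$###~$~$#~$~$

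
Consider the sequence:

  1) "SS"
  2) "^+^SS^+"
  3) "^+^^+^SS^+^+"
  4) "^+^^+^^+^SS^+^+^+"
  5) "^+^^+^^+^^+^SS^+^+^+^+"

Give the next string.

Every step adds ^+^ to the front and ^+ to the end of the previous string.
Applying this once more to ^+^^+^^+^^+^SS^+^+^+^+:

^+^^+^^+^^+^^+^SS^+^+^+^+^+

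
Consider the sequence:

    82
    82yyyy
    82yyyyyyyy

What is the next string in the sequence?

Each term is the previous one with yyyy appended.
Applying this once more to 82yyyyyyyy:

82yyyyyyyyyyyy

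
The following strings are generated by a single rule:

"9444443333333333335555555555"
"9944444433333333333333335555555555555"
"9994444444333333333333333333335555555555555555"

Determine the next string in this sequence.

9999444444443333333333333333333333335555555555555555555

The n-th term is n-2 9's then n+2 4's then 4n 3's then 3n+1 5's, where the shown terms are n = 3, 4, 5.
For the next term, n = 6, so the run lengths are 4, 8, 24, 19.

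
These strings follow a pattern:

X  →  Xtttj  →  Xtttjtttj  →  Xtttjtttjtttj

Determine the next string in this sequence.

Every step adds tttj to the end: s(k+1) = s(k)·tttj.
So the next term is Xtttjtttjtttj·tttj.

Xtttjtttjtttjtttj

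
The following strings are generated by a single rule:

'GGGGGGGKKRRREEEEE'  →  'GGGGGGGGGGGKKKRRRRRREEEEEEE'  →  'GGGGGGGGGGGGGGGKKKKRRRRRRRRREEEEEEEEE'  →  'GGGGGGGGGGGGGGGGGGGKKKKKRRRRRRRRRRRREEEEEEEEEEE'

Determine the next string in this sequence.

The n-th term is 4n+3 G's then n+1 K's then 3n R's then 2n+3 E's (n = 1, 2, …).
Setting n = 5 gives 23, 6, 15, 13 characters in each block.

GGGGGGGGGGGGGGGGGGGGGGGKKKKKKRRRRRRRRRRRRRRREEEEEEEEEEEEE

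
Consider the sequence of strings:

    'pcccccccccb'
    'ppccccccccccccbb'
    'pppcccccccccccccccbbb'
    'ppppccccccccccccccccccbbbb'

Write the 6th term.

ppppppccccccccccccccccccccccccbbbbbb

The n-th term is n-2 p's then 3n c's then n-2 b's, where the shown terms are n = 3, 4, 5, 6.
Setting n = 8 gives 6, 24, 6 characters in each block.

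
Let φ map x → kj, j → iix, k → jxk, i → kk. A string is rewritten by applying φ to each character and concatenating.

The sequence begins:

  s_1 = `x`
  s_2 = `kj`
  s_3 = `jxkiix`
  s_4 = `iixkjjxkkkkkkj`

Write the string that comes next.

kkkkkjjxkiixiixkjjxkjxkjxkjxkjxkjxkiix

Replace each of the 14 characters of iixkjjxkkkkkkj in place — kk kk kj jxk iix iix kj jxk jxk jxk jxk jxk jxk iix — and concatenate.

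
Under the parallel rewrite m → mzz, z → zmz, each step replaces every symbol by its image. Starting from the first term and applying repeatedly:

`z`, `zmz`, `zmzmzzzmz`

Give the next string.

Rewriting each symbol of zmzmzzzmz: z→zmz, m→mzz, z→zmz, m→mzz, z→zmz, z→zmz, z→zmz, m→mzz, z→zmz, which concatenates to zmz mzz zmz mzz zmz zmz zmz mzz zmz.

zmzmzzzmzmzzzmzzmzzmzmzzzmz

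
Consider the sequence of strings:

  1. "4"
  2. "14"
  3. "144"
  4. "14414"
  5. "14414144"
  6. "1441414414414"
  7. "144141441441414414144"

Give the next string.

1441414414414144141441441414414414

From term 3 onward, concatenate the last term with the second-to-last: 14·4 = 144, 144·14 = 14414, …
The next term joins 144141441441414414144 and 1441414414414.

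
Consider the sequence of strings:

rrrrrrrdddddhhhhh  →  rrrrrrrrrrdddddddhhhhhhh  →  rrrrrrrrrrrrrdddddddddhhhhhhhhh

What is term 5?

rrrrrrrrrrrrrrrrrrrdddddddddddddhhhhhhhhhhhhh

Each string has the form r^{3n+1} d^{2n+1} h^{2n+1}, where the shown terms are n = 2, 3, 4.
Setting n = 6 gives 19, 13, 13 characters in each block.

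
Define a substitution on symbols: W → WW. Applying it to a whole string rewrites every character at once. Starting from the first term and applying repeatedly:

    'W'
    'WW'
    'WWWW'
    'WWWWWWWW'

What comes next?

WWWWWWWWWWWWWWWW

Apply φ to WWWWWWWW symbol by symbol: W→WW, W→WW, W→WW, W→WW, W→WW, W→WW, W→WW, W→WW; joined: WW WW WW WW WW WW WW WW.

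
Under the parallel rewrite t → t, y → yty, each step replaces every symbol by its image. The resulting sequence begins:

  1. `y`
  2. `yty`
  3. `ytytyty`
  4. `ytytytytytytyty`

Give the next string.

φ(ytytytytytytyty) expands symbol-by-symbol to yty t yty t yty t yty t yty t yty t yty t yty; joining the 15 pieces gives the next term.

ytytytytytytytytytytytytytytyty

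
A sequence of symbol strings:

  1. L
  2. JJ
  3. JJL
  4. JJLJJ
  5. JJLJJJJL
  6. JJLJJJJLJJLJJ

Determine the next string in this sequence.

JJLJJJJLJJLJJJJLJJJJL

Each term (from the third on) is the previous term followed by the one before it: term 3 = JJ·L = JJL.
So term 7 is JJLJJJJLJJLJJ·JJLJJJJL.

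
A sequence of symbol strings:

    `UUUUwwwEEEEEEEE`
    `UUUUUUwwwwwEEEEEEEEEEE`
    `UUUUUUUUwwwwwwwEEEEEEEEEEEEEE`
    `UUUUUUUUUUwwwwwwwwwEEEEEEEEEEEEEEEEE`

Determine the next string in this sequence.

The n-th term is 2n U's then 2n-1 w's then 3n+2 E's, where the shown terms are n = 2, 3, 4, 5.
Setting n = 6 gives 12, 11, 20 characters in each block.

UUUUUUUUUUUUwwwwwwwwwwwEEEEEEEEEEEEEEEEEEEE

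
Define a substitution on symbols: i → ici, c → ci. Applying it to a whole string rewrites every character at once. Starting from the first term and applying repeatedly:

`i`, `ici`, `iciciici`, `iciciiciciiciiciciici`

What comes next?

φ(iciciiciciiciiciciici) expands symbol-by-symbol to ici ci ici ci ici ici ci ici ci ici ici ci ici ici ci ici ci ici ici ci ici; joining the 21 pieces gives the next term.

iciciiciciiciiciciiciciiciiciciiciiciciiciciiciiciciici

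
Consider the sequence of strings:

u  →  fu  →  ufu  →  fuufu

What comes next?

This is a Fibonacci-style word recurrence s(k) = s(k−2)·s(k−1): e.g. u·fu = ufu.
So term 5 is ufu·fuufu.

ufufuufu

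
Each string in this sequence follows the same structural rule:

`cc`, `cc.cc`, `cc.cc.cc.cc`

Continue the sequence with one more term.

cc.cc.cc.cc.cc.cc.cc.cc

s(k+1) = s(k)·.·s(k) — each term doubles the last with '.' between the halves.
So the next term is two copies of cc.cc.cc.cc with '.' between the halves.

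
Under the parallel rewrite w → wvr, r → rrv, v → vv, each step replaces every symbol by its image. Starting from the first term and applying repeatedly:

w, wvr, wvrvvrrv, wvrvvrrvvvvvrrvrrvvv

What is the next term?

Replace each of the 20 characters of wvrvvrrvvvvvrrvrrvvv in place — wvr vv rrv vv vv rrv rrv vv vv vv vv vv rrv rrv vv rrv rrv vv vv vv — and concatenate.

wvrvvrrvvvvvrrvrrvvvvvvvvvvvrrvrrvvvrrvrrvvvvvvv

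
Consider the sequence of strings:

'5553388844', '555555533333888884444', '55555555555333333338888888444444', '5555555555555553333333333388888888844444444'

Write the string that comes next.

555555555555555555533333333333333888888888884444444444

The n-th term is 4n-1 5's then 3n-1 3's then 2n+1 8's then 2n 4's (n = 1, 2, …).
At n = 5 the blocks have lengths 19, 14, 11, 10.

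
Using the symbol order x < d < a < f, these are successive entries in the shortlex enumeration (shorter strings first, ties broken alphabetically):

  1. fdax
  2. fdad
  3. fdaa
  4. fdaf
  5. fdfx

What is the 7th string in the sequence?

fdfa

Advancing 2 positions from fdfx through fdfx → fdfd reaches term 7.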